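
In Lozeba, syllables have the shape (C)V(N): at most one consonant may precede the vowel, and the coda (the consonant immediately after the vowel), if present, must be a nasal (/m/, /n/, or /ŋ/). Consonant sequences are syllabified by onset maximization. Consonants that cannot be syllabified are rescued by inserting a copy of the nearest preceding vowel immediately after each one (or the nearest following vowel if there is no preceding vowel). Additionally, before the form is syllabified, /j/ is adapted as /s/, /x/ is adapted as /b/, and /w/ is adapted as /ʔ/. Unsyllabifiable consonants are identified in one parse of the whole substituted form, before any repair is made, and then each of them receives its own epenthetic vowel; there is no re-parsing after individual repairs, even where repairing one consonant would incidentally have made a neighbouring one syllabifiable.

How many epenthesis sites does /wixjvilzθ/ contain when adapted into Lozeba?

After substitution the input is /ʔibsvilzθ/.
The unsyllabifiable consonants are /b/, /s/, /l/, /z/, /θ/; each receives one epenthetic vowel.

5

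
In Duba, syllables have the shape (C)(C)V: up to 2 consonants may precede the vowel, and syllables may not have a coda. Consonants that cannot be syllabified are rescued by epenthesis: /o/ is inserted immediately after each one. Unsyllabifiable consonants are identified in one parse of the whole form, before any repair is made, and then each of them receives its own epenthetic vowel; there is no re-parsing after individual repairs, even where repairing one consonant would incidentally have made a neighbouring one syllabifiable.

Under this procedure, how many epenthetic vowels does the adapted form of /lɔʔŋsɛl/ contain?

The unsyllabifiable consonants are /ʔ/, /l/; each receives one epenthetic vowel.

2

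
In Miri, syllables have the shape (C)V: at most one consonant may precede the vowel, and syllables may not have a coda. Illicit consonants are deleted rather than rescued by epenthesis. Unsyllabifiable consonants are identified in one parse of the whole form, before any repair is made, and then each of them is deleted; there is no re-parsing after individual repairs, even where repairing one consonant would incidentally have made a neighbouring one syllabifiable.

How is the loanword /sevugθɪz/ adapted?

sevuθɪ

Under (C)V, the unsyllabifiable consonants are /g/, /z/ (no codas are permitted; onsets are limited to one consonant).
Each unlicensed consonant is deleted: /g/, /z/.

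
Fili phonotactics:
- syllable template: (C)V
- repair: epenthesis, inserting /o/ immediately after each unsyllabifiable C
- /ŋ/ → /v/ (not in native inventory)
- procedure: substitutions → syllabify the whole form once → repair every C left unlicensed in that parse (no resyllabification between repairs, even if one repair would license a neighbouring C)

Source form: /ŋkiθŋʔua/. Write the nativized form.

vokiθovoʔua

Substitution: /ŋ/ → /v/, giving /vkiθvʔua/.
Under (C)V, the unsyllabifiable consonants are /v/, /θ/, /v/ (no codas are permitted; onsets are limited to one consonant).
Inserting the epenthetic vowel yields /v/ → /vo/, /θ/ → /θo/, /v/ → /vo/.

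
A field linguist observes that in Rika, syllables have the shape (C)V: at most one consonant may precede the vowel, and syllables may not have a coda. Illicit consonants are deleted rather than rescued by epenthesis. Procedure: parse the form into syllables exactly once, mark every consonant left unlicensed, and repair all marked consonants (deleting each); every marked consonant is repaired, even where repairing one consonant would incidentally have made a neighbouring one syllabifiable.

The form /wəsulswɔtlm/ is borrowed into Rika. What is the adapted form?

wəsuwɔ

Syllabifying with onset maximization leaves /l/, /s/, /t/, /l/, /m/ stranded (no codas are permitted; onsets are limited to one consonant).
Deletion applies to /l/, /s/, /t/, /l/, /m/.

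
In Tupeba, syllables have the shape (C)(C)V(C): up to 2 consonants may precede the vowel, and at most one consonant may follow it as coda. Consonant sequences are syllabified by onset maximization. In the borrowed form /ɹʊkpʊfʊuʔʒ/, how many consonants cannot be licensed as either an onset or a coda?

Syllabifying with onset maximization leaves /ʒ/ stranded (at most one coda consonant is licensed; onsets may contain at most 2 consonants).

1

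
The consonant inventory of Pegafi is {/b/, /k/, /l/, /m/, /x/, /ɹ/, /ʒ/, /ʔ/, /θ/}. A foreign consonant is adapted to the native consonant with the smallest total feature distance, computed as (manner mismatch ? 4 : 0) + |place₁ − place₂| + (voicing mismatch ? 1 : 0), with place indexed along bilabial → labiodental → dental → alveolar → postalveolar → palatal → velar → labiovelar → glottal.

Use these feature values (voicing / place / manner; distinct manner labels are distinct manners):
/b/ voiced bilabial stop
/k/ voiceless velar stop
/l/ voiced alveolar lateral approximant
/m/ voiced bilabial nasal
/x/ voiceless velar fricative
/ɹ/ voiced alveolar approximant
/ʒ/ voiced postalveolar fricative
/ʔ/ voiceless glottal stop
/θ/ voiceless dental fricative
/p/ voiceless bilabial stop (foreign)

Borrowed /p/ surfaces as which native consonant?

/b/ is closest: same manner (stop), place distance 0 (bilabial→bilabial), voicing differs (+1); total 1. Next closest is /m/ at distance 5.

b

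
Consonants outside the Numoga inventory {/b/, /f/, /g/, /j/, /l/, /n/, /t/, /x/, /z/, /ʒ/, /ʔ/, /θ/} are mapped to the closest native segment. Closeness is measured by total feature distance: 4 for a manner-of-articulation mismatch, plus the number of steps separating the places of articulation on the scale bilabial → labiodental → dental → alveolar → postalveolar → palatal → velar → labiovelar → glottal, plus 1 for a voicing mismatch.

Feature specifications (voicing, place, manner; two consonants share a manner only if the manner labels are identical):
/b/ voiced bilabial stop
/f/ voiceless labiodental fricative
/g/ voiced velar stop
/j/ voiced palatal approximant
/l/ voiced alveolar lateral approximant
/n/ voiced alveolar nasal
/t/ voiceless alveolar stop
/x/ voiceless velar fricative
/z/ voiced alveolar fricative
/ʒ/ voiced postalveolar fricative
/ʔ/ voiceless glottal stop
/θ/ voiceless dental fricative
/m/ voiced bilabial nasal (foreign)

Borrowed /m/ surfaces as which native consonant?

n

/n/ is closest: same manner (nasal), place distance 3 (bilabial→alveolar), same voicing; total 3. Next closest is /b/ at distance 4.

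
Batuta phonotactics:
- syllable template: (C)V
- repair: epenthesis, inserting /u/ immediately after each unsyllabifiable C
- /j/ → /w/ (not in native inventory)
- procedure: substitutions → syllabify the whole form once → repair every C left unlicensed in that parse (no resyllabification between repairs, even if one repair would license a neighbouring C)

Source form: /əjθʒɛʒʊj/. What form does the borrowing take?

əwuθuʒɛʒʊwu

Substitution: /j/ → /w/, giving /əwθʒɛʒʊw/.
Syllabifying with onset maximization leaves /w/, /θ/, /w/ stranded (no codas are permitted; onsets are limited to one consonant).
Inserting the epenthetic vowel yields /w/ → /wu/, /θ/ → /θu/, /w/ → /wu/.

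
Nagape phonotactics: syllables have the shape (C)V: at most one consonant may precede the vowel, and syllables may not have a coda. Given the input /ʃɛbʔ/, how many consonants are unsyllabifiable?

2

Syllabifying with onset maximization leaves /b/, /ʔ/ stranded (no codas are permitted; onsets are limited to one consonant).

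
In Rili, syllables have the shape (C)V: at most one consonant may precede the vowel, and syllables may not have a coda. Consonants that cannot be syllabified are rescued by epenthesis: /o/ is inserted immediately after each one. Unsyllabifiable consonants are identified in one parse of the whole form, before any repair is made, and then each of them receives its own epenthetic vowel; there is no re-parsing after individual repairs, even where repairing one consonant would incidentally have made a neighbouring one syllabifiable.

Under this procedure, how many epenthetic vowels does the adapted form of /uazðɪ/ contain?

The unsyllabifiable consonants are /z/; each receives one epenthetic vowel.

1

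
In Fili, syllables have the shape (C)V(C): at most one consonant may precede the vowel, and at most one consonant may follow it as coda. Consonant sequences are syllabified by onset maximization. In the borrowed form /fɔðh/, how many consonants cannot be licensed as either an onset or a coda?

Under (C)V(C), the unsyllabifiable consonants are /h/ (at most one coda consonant is licensed; onsets are limited to one consonant).

1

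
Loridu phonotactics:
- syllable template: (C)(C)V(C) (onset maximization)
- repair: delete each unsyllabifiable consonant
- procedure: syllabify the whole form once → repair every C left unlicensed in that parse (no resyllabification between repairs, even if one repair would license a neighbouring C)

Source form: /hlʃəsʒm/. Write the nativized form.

The consonants /h/, /ʒ/, /m/ cannot be parsed into a legal (C)(C)V(C) syllable (at most one coda consonant is licensed; onsets may contain at most 2 consonants).
Each unlicensed consonant is deleted: /h/, /ʒ/, /m/.

lʃəs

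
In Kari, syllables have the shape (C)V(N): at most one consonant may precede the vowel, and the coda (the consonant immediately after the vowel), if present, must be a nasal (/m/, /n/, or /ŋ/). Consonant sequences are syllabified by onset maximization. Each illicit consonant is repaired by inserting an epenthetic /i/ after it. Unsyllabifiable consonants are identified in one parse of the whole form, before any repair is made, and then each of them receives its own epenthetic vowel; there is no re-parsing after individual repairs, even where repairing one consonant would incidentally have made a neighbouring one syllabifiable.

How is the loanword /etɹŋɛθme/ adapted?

Syllabifying with onset maximization leaves /t/, /ɹ/, /θ/ stranded (only a nasal (/m/, /n/, or /ŋ/) is licensed in coda position; onsets are limited to one consonant).
Each unlicensed consonant becomes the onset of a new syllable: /t/ → /ti/, /ɹ/ → /ɹi/, /θ/ → /θi/.

etiɹiŋɛθime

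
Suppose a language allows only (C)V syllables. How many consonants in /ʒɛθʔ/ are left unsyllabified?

2

The consonants /θ/, /ʔ/ cannot be parsed into a legal (C)V syllable (no codas are permitted; onsets are limited to one consonant).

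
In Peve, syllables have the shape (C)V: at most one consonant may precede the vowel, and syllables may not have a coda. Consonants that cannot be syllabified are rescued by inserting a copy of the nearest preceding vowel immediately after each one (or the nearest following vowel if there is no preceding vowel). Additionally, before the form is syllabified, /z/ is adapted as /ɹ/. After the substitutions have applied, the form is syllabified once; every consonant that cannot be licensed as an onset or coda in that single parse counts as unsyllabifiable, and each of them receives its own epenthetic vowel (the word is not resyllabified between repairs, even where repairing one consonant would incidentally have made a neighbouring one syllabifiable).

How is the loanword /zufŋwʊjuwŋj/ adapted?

ɹufuŋuwʊjuwuŋuju

Substitution: /z/ → /ɹ/, giving /ɹufŋwʊjuwŋj/.
Under (C)V, the unsyllabifiable consonants are /f/, /ŋ/, /w/, /ŋ/, /j/ (no codas are permitted; onsets are limited to one consonant).
Epenthesis after each stranded consonant: /f/ → /fu/, /ŋ/ → /ŋu/, /w/ → /wu/, /ŋ/ → /ŋu/, /j/ → /ju/.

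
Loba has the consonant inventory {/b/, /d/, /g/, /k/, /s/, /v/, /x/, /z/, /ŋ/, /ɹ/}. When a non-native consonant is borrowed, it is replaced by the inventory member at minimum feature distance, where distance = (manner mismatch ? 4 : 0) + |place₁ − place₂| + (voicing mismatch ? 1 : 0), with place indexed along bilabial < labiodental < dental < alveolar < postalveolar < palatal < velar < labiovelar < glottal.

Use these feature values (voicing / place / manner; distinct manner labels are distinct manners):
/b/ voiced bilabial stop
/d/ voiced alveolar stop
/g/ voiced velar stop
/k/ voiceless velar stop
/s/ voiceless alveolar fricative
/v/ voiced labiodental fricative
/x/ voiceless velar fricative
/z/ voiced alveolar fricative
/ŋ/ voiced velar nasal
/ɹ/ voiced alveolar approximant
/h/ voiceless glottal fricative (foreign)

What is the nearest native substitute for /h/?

/x/ is closest: same manner (fricative), place distance 2 (glottal→velar), same voicing; total 2. Next closest is /s/ at distance 5.

x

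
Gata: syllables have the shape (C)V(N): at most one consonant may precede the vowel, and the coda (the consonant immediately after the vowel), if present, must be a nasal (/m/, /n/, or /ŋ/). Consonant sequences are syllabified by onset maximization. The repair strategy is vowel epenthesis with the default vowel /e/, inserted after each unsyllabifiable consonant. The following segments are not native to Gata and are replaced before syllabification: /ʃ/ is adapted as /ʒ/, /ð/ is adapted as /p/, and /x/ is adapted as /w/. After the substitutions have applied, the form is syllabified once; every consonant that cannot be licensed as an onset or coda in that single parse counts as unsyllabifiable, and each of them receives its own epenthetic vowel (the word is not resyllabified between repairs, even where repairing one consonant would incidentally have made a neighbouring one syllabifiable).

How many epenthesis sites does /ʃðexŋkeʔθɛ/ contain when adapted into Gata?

4

After substitution the input is /ʒpewŋkeʔθɛ/.
The unsyllabifiable consonants are /ʒ/, /w/, /ŋ/, /ʔ/; each receives one epenthetic vowel.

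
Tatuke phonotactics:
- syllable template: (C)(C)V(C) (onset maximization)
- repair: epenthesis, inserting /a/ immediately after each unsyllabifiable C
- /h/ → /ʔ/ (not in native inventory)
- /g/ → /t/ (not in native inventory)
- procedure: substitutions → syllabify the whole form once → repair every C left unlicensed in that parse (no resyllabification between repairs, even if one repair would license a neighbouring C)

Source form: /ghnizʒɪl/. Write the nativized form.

Substitution: /g/ → /t/, /h/ → /ʔ/, giving /tʔnizʒɪl/.
Syllabifying with onset maximization leaves /t/ stranded (at most one coda consonant is licensed; onsets may contain at most 2 consonants).
Each unlicensed consonant becomes the onset of a new syllable: /t/ → /ta/.

taʔnizʒɪl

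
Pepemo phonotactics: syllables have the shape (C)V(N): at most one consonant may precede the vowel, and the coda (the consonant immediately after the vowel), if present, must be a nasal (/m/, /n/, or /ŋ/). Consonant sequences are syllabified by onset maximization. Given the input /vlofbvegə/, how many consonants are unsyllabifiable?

Syllabifying with onset maximization leaves /v/, /f/, /b/ stranded (only a nasal (/m/, /n/, or /ŋ/) is licensed in coda position; onsets are limited to one consonant).

3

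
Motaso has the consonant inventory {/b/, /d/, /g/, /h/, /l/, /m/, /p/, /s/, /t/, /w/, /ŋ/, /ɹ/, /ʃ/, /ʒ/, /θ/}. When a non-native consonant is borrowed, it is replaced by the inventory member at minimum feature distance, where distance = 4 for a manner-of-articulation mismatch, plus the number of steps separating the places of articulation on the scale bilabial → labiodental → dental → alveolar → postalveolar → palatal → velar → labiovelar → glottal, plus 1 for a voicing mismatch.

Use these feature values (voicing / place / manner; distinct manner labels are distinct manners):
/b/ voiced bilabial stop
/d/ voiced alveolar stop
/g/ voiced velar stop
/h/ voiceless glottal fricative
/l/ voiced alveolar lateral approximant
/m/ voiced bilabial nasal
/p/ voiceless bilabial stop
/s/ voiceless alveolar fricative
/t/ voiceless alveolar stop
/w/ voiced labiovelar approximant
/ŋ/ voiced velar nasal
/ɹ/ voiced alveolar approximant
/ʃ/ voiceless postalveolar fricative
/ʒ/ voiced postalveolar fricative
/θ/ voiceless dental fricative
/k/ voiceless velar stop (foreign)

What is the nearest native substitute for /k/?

g

/g/ is closest: same manner (stop), place distance 0 (velar→velar), voicing differs (+1); total 1. Next closest is /t/ at distance 3.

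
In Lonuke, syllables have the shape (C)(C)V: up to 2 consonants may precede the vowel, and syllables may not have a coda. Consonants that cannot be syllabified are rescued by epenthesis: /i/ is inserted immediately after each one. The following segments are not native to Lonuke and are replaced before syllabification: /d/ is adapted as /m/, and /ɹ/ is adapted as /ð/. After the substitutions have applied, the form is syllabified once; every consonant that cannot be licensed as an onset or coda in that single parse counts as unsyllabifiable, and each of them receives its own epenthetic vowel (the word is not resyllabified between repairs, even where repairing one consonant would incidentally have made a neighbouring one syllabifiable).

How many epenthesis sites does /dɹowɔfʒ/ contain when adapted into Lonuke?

2

After substitution the input is /mðowɔfʒ/.
The unsyllabifiable consonants are /f/, /ʒ/; each receives one epenthetic vowel.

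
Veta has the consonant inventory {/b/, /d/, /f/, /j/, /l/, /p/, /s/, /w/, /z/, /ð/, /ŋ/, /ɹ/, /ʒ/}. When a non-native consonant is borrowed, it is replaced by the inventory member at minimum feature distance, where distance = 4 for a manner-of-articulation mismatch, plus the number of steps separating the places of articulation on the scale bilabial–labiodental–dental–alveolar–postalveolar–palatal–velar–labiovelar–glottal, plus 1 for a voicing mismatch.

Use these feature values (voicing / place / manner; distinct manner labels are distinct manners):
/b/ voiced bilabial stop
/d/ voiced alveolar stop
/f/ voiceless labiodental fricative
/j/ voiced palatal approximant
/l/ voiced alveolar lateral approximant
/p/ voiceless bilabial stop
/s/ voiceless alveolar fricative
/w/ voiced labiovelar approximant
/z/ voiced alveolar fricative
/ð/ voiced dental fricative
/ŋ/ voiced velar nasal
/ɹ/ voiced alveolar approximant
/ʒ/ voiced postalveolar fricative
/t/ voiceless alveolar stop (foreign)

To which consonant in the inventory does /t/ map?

/d/ is closest: same manner (stop), place distance 0 (alveolar→alveolar), voicing differs (+1); total 1. Next closest is /p/ at distance 3.

d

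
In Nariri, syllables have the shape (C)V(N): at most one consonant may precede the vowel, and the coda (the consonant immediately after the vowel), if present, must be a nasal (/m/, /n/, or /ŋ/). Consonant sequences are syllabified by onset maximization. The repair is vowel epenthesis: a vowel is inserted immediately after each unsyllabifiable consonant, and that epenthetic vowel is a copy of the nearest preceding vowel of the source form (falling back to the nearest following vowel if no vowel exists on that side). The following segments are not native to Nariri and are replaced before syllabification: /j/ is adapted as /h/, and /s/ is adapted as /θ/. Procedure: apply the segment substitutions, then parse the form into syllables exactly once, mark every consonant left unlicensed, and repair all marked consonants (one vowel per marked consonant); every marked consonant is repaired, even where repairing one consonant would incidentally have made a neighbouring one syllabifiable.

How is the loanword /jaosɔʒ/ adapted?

Substitution: /j/ → /h/, /s/ → /θ/, giving /haoθɔʒ/.
Syllabifying with onset maximization leaves /ʒ/ stranded (only a nasal (/m/, /n/, or /ŋ/) is licensed in coda position; onsets are limited to one consonant).
Each unlicensed consonant becomes the onset of a new syllable: /ʒ/ → /ʒɔ/.

haoθɔʒɔ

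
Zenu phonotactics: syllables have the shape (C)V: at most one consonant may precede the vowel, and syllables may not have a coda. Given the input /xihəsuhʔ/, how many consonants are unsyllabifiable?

The consonants /h/, /ʔ/ cannot be parsed into a legal (C)V syllable (no codas are permitted; onsets are limited to one consonant).

2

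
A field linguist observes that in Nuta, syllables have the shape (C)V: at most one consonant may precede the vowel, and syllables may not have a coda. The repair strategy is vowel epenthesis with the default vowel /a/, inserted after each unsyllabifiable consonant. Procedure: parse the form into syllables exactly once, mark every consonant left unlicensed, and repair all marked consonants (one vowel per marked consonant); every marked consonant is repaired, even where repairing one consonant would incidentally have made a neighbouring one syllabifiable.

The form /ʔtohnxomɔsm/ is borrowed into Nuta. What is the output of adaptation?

ʔatohanaxomɔsama

The consonants /ʔ/, /h/, /n/, /s/, /m/ cannot be parsed into a legal (C)V syllable (no codas are permitted; onsets are limited to one consonant).
Each unlicensed consonant becomes the onset of a new syllable: /ʔ/ → /ʔa/, /h/ → /ha/, /n/ → /na/, /s/ → /sa/, /m/ → /ma/.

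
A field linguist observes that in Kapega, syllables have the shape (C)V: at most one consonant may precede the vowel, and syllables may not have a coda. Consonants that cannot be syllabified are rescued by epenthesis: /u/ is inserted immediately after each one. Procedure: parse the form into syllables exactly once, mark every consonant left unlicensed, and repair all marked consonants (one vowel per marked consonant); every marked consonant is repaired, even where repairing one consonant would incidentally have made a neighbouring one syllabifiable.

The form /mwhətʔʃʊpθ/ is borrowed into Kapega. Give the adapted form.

Syllabifying with onset maximization leaves /m/, /w/, /t/, /ʔ/, /p/, /θ/ stranded (no codas are permitted; onsets are limited to one consonant).
Inserting the epenthetic vowel yields /m/ → /mu/, /w/ → /wu/, /t/ → /tu/, /ʔ/ → /ʔu/, /p/ → /pu/, /θ/ → /θu/.

muwuhətuʔuʃʊpuθu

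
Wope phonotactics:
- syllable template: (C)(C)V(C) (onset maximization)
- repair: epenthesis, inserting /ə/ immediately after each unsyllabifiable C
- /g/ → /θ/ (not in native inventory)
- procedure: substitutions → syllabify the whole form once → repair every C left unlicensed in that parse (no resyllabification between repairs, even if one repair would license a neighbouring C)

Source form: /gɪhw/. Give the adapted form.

Substitution: /g/ → /θ/, giving /θɪhw/.
Under (C)(C)V(C), the unsyllabifiable consonants are /w/ (at most one coda consonant is licensed; onsets may contain at most 2 consonants).
Inserting the epenthetic vowel yields /w/ → /wə/.

θɪhwə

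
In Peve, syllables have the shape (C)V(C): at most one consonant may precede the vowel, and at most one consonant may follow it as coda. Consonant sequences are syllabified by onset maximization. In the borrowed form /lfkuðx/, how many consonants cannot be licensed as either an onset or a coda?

3

Syllabifying with onset maximization leaves /l/, /f/, /x/ stranded (at most one coda consonant is licensed; onsets are limited to one consonant).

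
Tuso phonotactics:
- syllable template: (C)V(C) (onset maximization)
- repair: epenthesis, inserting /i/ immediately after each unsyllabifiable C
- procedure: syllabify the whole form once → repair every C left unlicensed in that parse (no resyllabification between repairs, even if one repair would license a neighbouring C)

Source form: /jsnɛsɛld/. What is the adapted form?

The consonants /j/, /s/, /d/ cannot be parsed into a legal (C)V(C) syllable (at most one coda consonant is licensed; onsets are limited to one consonant).
Epenthesis after each stranded consonant: /j/ → /ji/, /s/ → /si/, /d/ → /di/.

jisinɛsɛldi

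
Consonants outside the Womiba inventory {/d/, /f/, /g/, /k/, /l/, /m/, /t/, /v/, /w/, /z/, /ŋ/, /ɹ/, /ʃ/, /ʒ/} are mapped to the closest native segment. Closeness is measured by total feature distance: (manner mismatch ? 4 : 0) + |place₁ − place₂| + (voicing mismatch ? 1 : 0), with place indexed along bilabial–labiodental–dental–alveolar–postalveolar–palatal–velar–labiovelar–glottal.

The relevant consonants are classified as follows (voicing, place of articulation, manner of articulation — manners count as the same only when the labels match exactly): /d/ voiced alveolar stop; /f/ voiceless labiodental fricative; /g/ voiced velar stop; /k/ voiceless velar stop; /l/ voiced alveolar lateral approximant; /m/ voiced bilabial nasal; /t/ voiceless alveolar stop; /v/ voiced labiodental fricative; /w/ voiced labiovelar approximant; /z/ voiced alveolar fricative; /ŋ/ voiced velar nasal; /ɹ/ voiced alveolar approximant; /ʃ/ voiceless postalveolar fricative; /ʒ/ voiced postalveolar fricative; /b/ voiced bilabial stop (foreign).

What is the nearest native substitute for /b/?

/d/ is closest: same manner (stop), place distance 3 (bilabial→alveolar), same voicing; total 3. Next closest is /m/ at distance 4.

d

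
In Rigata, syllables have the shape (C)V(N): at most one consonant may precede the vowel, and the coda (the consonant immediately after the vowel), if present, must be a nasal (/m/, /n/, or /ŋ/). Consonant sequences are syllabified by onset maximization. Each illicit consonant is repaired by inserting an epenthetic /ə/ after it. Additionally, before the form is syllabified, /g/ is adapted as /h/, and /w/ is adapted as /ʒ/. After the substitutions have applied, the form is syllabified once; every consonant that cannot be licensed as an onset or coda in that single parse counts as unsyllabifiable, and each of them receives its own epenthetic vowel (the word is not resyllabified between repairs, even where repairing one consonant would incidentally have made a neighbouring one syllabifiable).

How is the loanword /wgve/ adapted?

ʒəhəve

Substitution: /w/ → /ʒ/, /g/ → /h/, giving /ʒhve/.
Syllabifying with onset maximization leaves /ʒ/, /h/ stranded (only a nasal (/m/, /n/, or /ŋ/) is licensed in coda position; onsets are limited to one consonant).
Inserting the epenthetic vowel yields /ʒ/ → /ʒə/, /h/ → /hə/.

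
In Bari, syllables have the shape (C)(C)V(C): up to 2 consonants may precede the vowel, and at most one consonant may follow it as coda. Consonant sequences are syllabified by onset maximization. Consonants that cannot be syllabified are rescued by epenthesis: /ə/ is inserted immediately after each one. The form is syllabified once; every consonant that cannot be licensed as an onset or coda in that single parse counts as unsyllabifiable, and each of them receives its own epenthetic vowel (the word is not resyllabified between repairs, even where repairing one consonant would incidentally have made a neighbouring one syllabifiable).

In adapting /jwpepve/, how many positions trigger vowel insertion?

1

The unsyllabifiable consonants are /j/; each receives one epenthetic vowel.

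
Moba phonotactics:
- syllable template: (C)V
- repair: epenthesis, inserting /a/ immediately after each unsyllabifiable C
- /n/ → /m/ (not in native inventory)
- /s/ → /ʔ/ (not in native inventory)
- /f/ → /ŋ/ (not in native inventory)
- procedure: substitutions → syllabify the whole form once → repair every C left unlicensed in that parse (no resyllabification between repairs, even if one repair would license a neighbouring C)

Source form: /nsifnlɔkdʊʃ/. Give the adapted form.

Substitution: /n/ → /m/, /s/ → /ʔ/, /f/ → /ŋ/, giving /mʔiŋmlɔkdʊʃ/.
Syllabifying with onset maximization leaves /m/, /ŋ/, /m/, /k/, /ʃ/ stranded (no codas are permitted; onsets are limited to one consonant).
Each unlicensed consonant becomes the onset of a new syllable: /m/ → /ma/, /ŋ/ → /ŋa/, /m/ → /ma/, /k/ → /ka/, /ʃ/ → /ʃa/.

maʔiŋamalɔkadʊʃa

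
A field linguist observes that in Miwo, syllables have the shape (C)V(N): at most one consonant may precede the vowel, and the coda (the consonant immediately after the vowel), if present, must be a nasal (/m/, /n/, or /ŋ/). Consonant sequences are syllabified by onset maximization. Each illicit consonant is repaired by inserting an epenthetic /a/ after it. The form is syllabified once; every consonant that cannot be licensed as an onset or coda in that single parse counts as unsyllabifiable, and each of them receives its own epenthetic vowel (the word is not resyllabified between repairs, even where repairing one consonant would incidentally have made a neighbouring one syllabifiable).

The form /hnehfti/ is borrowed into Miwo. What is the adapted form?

The consonants /h/, /h/, /f/ cannot be parsed into a legal (C)V(N) syllable (only a nasal (/m/, /n/, or /ŋ/) is licensed in coda position; onsets are limited to one consonant).
Epenthesis after each stranded consonant: /h/ → /ha/, /h/ → /ha/, /f/ → /fa/.

hanehafati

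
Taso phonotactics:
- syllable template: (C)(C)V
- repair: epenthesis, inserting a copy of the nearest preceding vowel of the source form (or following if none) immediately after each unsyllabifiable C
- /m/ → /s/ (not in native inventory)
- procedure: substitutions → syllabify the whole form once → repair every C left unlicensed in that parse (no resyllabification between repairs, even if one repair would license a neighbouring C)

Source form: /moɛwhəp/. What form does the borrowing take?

soɛwhəpə

Substitution: /m/ → /s/, giving /soɛwhəp/.
Syllabifying with onset maximization leaves /p/ stranded (no codas are permitted; onsets may contain at most 2 consonants).
Epenthesis after each stranded consonant: /p/ → /pə/.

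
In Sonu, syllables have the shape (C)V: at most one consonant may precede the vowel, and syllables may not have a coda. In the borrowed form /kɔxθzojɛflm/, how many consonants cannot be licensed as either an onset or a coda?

5

Under (C)V, the unsyllabifiable consonants are /x/, /θ/, /f/, /l/, /m/ (no codas are permitted; onsets are limited to one consonant).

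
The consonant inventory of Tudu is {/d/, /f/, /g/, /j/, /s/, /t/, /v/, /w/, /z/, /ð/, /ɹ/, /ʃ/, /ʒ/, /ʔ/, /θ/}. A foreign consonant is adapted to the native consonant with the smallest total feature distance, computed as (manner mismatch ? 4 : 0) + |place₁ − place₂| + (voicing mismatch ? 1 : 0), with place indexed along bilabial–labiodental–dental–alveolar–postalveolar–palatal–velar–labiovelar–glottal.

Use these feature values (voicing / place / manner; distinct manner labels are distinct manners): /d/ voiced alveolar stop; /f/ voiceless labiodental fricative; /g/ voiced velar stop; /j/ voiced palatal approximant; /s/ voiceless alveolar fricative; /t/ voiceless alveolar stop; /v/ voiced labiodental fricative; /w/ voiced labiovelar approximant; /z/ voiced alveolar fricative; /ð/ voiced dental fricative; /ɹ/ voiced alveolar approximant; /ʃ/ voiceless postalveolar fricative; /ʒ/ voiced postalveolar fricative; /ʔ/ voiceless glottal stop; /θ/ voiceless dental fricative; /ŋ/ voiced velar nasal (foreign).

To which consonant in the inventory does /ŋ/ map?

/g/ is closest: manner differs (nasal→stop, +4), place distance 0 (velar→velar), same voicing; total 4. Next closest is /j/ at distance 5.

g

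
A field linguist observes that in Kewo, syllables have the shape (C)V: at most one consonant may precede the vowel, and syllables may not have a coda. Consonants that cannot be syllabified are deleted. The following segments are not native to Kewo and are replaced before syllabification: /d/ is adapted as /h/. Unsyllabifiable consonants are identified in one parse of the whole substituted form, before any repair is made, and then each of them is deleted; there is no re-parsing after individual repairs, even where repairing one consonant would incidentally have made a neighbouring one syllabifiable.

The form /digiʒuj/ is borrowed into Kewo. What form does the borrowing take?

Substitution: /d/ → /h/, giving /higiʒuj/.
Under (C)V, the unsyllabifiable consonants are /j/ (no codas are permitted; onsets are limited to one consonant).
Deletion applies to /j/.

higiʒu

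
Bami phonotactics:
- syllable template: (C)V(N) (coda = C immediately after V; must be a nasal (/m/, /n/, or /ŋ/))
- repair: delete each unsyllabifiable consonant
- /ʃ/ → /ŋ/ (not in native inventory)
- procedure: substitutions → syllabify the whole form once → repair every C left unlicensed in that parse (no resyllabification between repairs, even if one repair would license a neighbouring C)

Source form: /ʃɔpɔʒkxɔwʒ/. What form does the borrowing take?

ŋɔpɔxɔ

Substitution: /ʃ/ → /ŋ/, giving /ŋɔpɔʒkxɔwʒ/.
Under (C)V(N), the unsyllabifiable consonants are /ʒ/, /k/, /w/, /ʒ/ (only a nasal (/m/, /n/, or /ŋ/) is licensed in coda position; onsets are limited to one consonant).
Each unlicensed consonant is deleted: /ʒ/, /k/, /w/, /ʒ/.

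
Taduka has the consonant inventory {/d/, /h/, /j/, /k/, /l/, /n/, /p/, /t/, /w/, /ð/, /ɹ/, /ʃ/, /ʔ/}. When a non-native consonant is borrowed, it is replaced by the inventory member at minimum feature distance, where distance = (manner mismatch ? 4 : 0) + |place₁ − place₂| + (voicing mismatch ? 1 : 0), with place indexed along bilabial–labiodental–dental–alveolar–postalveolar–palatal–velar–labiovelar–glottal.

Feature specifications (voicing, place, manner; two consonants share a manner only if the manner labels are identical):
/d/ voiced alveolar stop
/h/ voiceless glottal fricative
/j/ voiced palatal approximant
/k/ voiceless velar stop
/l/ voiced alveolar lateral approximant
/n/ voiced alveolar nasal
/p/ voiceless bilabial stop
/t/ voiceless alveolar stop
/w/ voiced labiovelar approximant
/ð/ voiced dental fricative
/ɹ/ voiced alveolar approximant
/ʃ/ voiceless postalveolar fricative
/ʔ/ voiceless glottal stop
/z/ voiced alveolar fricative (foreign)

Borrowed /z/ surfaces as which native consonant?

ð

/ð/ is closest: same manner (fricative), place distance 1 (alveolar→dental), same voicing; total 1. Next closest is /ʃ/ at distance 2.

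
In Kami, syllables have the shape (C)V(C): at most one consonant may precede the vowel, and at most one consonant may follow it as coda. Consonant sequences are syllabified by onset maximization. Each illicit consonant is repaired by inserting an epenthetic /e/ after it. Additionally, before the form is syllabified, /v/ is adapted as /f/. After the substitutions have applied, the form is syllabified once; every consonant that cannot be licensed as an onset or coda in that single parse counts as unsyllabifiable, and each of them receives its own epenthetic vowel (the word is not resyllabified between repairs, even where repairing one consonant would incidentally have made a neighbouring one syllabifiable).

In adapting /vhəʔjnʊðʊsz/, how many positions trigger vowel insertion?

3

After substitution the input is /fhəʔjnʊðʊsz/.
The unsyllabifiable consonants are /f/, /j/, /z/; each receives one epenthetic vowel.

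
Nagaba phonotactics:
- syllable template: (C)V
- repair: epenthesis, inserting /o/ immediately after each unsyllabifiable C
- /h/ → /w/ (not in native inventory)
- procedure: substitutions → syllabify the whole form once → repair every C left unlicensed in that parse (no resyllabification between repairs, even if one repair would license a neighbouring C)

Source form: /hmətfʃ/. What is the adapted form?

Substitution: /h/ → /w/, giving /wmətfʃ/.
Syllabifying with onset maximization leaves /w/, /t/, /f/, /ʃ/ stranded (no codas are permitted; onsets are limited to one consonant).
Epenthesis after each stranded consonant: /w/ → /wo/, /t/ → /to/, /f/ → /fo/, /ʃ/ → /ʃo/.

womətofoʃo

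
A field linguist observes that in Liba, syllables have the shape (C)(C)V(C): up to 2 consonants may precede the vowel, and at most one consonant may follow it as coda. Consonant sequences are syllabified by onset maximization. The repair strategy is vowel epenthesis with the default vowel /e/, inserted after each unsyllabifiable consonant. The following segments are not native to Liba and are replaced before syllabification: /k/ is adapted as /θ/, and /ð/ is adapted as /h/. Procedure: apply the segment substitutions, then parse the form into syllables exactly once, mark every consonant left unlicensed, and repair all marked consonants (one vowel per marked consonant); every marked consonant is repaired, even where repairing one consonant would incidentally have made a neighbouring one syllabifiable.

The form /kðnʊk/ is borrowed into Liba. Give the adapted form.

θehnʊθ

Substitution: /k/ → /θ/, /ð/ → /h/, giving /θhnʊθ/.
Under (C)(C)V(C), the unsyllabifiable consonants are /θ/ (at most one coda consonant is licensed; onsets may contain at most 2 consonants).
Inserting the epenthetic vowel yields /θ/ → /θe/.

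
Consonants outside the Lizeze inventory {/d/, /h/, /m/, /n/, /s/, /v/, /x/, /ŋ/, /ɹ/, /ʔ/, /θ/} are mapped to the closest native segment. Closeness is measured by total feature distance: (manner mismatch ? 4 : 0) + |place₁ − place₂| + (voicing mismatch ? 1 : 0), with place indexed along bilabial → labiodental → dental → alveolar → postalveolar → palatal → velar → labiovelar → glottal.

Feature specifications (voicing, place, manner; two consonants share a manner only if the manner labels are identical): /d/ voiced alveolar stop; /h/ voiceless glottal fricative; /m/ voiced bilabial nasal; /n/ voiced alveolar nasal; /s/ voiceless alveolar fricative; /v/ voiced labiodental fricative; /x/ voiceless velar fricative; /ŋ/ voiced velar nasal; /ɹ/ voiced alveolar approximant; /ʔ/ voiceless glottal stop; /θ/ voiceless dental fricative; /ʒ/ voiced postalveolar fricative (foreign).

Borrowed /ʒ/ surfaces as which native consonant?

/s/ is closest: same manner (fricative), place distance 1 (postalveolar→alveolar), voicing differs (+1); total 2. Next closest is /v/ at distance 3.

s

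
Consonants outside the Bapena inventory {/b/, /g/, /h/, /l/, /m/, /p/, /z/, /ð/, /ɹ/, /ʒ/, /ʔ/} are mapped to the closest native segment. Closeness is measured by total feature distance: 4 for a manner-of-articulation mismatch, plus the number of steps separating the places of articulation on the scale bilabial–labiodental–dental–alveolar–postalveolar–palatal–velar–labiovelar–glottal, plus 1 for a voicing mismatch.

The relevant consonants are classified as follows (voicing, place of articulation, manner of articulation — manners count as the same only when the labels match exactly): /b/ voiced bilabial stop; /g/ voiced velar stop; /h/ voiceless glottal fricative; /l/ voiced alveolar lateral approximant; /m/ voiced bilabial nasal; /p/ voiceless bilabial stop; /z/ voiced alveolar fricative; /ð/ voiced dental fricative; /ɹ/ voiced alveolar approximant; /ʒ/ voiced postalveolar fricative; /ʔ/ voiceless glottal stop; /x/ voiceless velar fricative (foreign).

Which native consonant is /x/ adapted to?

/h/ is closest: same manner (fricative), place distance 2 (velar→glottal), same voicing; total 2. Next closest is /ʒ/ at distance 3.

h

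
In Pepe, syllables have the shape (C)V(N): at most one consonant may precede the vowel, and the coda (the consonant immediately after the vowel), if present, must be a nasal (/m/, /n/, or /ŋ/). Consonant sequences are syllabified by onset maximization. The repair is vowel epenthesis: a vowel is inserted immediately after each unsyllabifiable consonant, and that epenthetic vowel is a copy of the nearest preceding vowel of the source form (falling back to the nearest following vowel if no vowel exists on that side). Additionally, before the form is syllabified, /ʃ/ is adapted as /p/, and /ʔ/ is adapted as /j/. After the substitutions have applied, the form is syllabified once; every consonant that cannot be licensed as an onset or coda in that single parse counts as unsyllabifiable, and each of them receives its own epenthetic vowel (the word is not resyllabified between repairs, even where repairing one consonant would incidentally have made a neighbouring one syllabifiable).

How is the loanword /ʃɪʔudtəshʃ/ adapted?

pɪjudutəsəhəpə

Substitution: /ʃ/ → /p/, /ʔ/ → /j/, giving /pɪjudtəshp/.
Under (C)V(N), the unsyllabifiable consonants are /d/, /s/, /h/, /p/ (only a nasal (/m/, /n/, or /ŋ/) is licensed in coda position; onsets are limited to one consonant).
Each unlicensed consonant becomes the onset of a new syllable: /d/ → /du/, /s/ → /sə/, /h/ → /hə/, /p/ → /pə/.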